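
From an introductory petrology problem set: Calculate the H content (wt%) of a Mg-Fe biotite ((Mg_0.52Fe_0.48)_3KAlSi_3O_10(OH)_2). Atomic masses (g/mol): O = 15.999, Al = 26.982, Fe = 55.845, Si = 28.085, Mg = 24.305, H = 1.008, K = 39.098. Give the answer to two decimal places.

0.44 wt%

Molar mass of (Mg_0.52Fe_0.48)_3KAlSi_3O_10(OH)_2: 1.56*24.305 + 1.44*55.845 + 1*39.098 + 1*26.982 + 3*28.085 + 12*15.999 + 2*1.008 = 462.672 g/mol.
Mass of H per formula unit: 2 × 1.008 = 2.016 g.
Weight fraction H = 2.016 / 462.672 = 0.0044.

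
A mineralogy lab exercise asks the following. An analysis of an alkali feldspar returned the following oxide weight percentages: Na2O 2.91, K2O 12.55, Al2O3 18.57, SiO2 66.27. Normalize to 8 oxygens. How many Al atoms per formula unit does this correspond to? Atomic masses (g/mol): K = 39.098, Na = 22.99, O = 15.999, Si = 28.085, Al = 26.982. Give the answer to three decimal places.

Na2O (M=61.979): mol = 0.04695; Na = 0.09390, O = 0.04695.
K2O (M=94.195): mol = 0.13323; K = 0.26646, O = 0.13323.
Al2O3 (M=101.961): mol = 0.18213; Al = 0.36426, O = 0.54639.
SiO2 (M=60.083): mol = 1.10297; Si = 1.10297, O = 2.20594.
ΣO = 2.93251; factor = 8/ΣO = 2.72804.
Al apfu = 0.36426 × 2.72804 = 0.994.

0.994 Al apfu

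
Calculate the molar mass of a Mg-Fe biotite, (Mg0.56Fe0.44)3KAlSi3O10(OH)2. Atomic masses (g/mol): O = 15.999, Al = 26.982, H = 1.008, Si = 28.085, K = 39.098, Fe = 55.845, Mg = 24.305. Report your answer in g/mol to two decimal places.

458.89 g/mol

The formula mass is the sum 1.68(24.305) + 1.32(55.845) + 1(39.098) + 1(26.982) + 3(28.085) + 12(15.999) + 2(1.008).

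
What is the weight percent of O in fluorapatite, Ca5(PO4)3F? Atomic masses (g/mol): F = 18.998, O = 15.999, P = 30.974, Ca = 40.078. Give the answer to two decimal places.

38.07 mass %

M(Ca5(PO4)3F) = 504.298 g/mol.
O contributes 12 × 15.999 = 191.988 g per mole.
191.988/504.298 = 0.3807 → 38.07%.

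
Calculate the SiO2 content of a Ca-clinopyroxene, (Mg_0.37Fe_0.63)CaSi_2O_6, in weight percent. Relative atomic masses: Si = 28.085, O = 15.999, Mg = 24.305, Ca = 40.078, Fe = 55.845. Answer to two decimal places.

50.83 wt%

Formula mass = 236.417 g/mol.
2 Si → 2.0000 mol SiO2 per formula unit; M(SiO2) = 60.083, so SiO2 mass = 120.166 g.
120.166/236.417 × 100 = 50.83 wt%.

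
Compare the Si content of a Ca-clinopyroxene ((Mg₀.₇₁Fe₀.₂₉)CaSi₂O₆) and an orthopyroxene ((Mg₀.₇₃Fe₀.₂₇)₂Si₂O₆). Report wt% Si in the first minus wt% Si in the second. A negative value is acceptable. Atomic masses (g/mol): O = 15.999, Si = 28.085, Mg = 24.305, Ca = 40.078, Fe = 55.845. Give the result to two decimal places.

First mineral: 56.170 g Si in 225.694 g formula = 24.89 wt% Si.
Second mineral: 56.170 g Si in 217.806 g formula = 25.79 wt% Si.
24.89% − 25.79% gives a difference of -0.90 percentage points.

-0.90 percentage points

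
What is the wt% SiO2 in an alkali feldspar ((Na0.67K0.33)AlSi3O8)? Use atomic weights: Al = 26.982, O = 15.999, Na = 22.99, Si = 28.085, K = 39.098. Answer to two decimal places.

67.37 wt%

Formula mass = 267.535 g/mol.
3 Si → 3.0000 mol SiO2 per formula unit; M(SiO2) = 60.083, so SiO2 mass = 180.249 g.
180.249/267.535 × 100 = 67.37 wt%.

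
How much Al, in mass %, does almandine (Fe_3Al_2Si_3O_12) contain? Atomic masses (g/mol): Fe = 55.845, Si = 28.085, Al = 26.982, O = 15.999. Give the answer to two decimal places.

10.84 mass %

Molar mass of Fe_3Al_2Si_3O_12: 3*55.845 + 2*26.982 + 3*28.085 + 12*15.999 = 497.742 g/mol.
Mass of Al per formula unit: 2 × 26.982 = 53.964 g.
Weight fraction Al = 53.964 / 497.742 = 0.1084.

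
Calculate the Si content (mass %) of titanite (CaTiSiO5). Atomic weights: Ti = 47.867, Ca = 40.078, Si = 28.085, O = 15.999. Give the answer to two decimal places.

14.33 mass %

Molar mass of CaTiSiO5: 1×40.078 + 1×47.867 + 1×28.085 + 5×15.999 = 196.025 g/mol.
Mass of Si per formula unit: 1 × 28.085 = 28.085 g.
Weight fraction Si = 28.085 / 196.025 = 0.1433.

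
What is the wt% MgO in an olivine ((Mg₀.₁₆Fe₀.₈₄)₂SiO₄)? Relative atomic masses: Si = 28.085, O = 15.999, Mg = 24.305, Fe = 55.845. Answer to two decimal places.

6.66 wt%

M((Mg₀.₁₆Fe₀.₈₄)₂SiO₄) = 193.678 g/mol; M(MgO) = 40.304 g/mol.
Moles MgO per formula unit = 0.32 Mg ÷ 1 = 0.3200.
MgO fraction = (0.3200 × 40.304) / 193.678 = 12.897/193.678 = 0.0666.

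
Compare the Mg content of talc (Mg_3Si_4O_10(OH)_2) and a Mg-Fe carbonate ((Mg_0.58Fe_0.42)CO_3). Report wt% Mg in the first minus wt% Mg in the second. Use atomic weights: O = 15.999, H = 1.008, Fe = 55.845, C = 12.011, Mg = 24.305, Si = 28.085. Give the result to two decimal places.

M(Mg_3Si_4O_10(OH)_2) = 379.259 g/mol, so wt% Mg = 72.915/379.259 × 100 = 19.23%.
M((Mg_0.58Fe_0.42)CO_3) = 97.560 g/mol, so wt% Mg = 14.097/97.560 × 100 = 14.45%.
19.23 − 14.45 = 4.78 pp.

4.78 percentage points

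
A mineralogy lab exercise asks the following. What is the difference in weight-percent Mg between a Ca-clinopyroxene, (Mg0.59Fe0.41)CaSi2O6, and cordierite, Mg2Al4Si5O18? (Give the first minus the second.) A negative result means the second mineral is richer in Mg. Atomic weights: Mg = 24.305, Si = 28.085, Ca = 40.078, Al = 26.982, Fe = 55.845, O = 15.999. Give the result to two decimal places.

Mg in (Mg0.59Fe0.41)CaSi2O6: molar mass 229.478 g/mol; 0.59×24.305 = 14.340 g → 6.25 wt%.
Mg in Mg2Al4Si5O18: molar mass 584.945 g/mol; 2×24.305 = 48.610 g → 8.31 wt%.
Difference = 6.25 − 8.31 = -2.06 percentage points.

-2.06 percentage points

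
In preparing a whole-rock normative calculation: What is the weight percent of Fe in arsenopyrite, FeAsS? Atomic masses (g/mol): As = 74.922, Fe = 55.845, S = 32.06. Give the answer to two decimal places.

34.30 wt%

M(FeAsS) = 162.827 g/mol.
Fe contributes 1 × 55.845 = 55.845 g per mole.
55.845/162.827 = 0.3430 → 34.30%.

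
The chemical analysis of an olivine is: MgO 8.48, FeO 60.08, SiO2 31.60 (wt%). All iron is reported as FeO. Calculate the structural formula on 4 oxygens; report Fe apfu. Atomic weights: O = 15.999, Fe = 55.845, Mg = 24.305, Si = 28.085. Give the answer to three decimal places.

1.594 Fe apfu

MgO: 8.48/40.304 = 0.21040 mol → 0.21040 mol Mg, 0.21040 mol O.
FeO: 60.08/71.844 = 0.83626 mol → 0.83626 mol Fe, 0.83626 mol O.
SiO2: 31.60/60.083 = 0.52594 mol → 0.52594 mol Si, 1.05188 mol O.
Total oxygen = 2.09854 mol. Normalization factor = 4/2.09854 = 1.90609.
Fe per 4 O = 0.83626 × 1.90609 = 1.594.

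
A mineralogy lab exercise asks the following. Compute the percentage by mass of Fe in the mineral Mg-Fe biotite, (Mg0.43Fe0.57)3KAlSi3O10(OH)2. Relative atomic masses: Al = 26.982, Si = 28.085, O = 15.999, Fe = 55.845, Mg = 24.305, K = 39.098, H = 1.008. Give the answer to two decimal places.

20.27 wt%

Molar mass of (Mg0.43Fe0.57)3KAlSi3O10(OH)2: 1.29*24.305 + 1.71*55.845 + 1*39.098 + 1*26.982 + 3*28.085 + 12*15.999 + 2*1.008 = 471.187 g/mol.
Mass of Fe per formula unit: 1.71 × 55.845 = 95.495 g.
Weight fraction Fe = 95.495 / 471.187 = 0.2027.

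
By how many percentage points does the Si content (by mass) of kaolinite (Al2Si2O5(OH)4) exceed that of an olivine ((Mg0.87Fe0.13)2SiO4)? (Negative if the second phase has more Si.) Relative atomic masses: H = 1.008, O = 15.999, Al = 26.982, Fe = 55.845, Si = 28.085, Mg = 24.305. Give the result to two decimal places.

2.90 percentage points

M(Al2Si2O5(OH)4) = 258.157 g/mol, so wt% Si = 56.170/258.157 × 100 = 21.76%.
M((Mg0.87Fe0.13)2SiO4) = 148.891 g/mol, so wt% Si = 28.085/148.891 × 100 = 18.86%.
21.76 − 18.86 = 2.90 pp.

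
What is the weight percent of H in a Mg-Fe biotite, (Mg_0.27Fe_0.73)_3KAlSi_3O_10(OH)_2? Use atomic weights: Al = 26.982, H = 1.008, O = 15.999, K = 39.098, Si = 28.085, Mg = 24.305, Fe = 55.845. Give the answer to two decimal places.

0.41 weight percent

M((Mg_0.27Fe_0.73)_3KAlSi_3O_10(OH)_2) = 486.327 g/mol.
H contributes 2 × 1.008 = 2.016 g per mole.
2.016/486.327 = 0.0041 → 0.41%.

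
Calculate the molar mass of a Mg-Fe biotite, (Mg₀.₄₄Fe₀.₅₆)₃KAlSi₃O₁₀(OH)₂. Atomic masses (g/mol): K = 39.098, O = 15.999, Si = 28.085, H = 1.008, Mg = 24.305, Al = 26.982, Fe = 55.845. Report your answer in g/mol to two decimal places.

470.24 g/mol

Mg: 1.32 × 24.305 = 32.0826
Fe: 1.68 × 55.845 = 93.8196
K: 1 × 39.098 = 39.0980
Al: 1 × 26.982 = 26.9820
Si: 3 × 28.085 = 84.2550
O: 12 × 15.999 = 191.9880
H: 2 × 1.008 = 2.0160
Summing the contributions gives the formula mass.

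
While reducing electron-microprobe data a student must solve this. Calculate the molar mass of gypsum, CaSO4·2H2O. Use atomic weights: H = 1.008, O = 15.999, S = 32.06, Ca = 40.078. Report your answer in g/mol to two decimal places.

172.16 g/mol

Ca: 1 × 40.078 = 40.0780
S: 1 × 32.06 = 32.0600
O: 6 × 15.999 = 95.9940
H: 4 × 1.008 = 4.0320
Summing the contributions gives the formula mass.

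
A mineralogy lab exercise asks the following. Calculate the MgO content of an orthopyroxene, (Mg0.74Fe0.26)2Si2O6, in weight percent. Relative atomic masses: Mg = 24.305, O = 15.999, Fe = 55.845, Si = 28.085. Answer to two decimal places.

27.47 wt%

Formula mass = 217.175 g/mol.
1.48 Mg → 1.4800 mol MgO per formula unit; M(MgO) = 40.304, so MgO mass = 59.650 g.
59.650/217.175 × 100 = 27.47 wt%.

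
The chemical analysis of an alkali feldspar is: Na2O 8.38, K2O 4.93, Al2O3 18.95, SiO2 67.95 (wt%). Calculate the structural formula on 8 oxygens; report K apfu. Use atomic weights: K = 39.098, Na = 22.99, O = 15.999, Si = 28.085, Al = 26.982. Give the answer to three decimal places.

0.278 K apfu

Na2O: 8.38/61.979 = 0.13521 mol → 0.27042 mol Na, 0.13521 mol O.
K2O: 4.93/94.195 = 0.05234 mol → 0.10468 mol K, 0.05234 mol O.
Al2O3: 18.95/101.961 = 0.18586 mol → 0.37172 mol Al, 0.55758 mol O.
SiO2: 67.95/60.083 = 1.13094 mol → 1.13094 mol Si, 2.26188 mol O.
Total oxygen = 3.00701 mol. Normalization factor = 8/3.00701 = 2.66045.
K per 8 O = 0.10468 × 2.66045 = 0.278.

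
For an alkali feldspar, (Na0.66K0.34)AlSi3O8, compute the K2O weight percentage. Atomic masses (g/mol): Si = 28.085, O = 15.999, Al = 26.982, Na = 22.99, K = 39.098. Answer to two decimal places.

5.98 wt%

Molar mass of (Na0.66K0.34)AlSi3O8 = 0.66·22.99 + 0.34·39.098 + 1·26.982 + 3·28.085 + 8·15.999 = 267.696 g/mol.
Each formula unit contains 0.34 K, equivalent to 0.34/2 = 0.1700 mol K2O.
M(K2O) = 2×39.098 + 1×15.999 = 94.195 g/mol.
Mass of K2O per formula unit = 0.1700 × 94.195 = 16.013 g.
K2O wt% = 16.013 / 267.696 × 100 = 5.98%.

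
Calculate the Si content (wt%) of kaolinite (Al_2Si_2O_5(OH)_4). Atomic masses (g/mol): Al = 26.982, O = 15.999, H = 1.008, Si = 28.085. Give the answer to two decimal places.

Formula mass = 2×26.982 + 2×28.085 + 9×15.999 + 4×1.008 = 258.157 g/mol, of which 56.170 g is Si.
So Si makes up 56.170/258.157 = 0.2176 of the mass, i.e. 21.76%.

21.76 wt%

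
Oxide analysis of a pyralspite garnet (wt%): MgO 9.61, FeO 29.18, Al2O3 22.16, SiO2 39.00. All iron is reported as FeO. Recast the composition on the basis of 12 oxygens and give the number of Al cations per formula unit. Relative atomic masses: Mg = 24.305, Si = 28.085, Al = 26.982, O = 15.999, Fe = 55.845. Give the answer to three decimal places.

MgO (M=40.304): mol = 0.23844; Mg = 0.23844, O = 0.23844.
FeO (M=71.844): mol = 0.40616; Fe = 0.40616, O = 0.40616.
Al2O3 (M=101.961): mol = 0.21734; Al = 0.43468, O = 0.65202.
SiO2 (M=60.083): mol = 0.64910; Si = 0.64910, O = 1.29820.
ΣO = 2.59482; factor = 12/ΣO = 4.62460.
Al apfu = 0.43468 × 4.62460 = 2.010.

2.010 Al apfu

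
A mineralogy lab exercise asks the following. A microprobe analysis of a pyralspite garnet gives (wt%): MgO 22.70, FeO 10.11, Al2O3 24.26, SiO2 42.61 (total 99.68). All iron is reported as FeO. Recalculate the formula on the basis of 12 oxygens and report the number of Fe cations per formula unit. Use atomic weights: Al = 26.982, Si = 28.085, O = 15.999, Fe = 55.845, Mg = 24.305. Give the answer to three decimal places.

22.70 wt% MgO ÷ 40.304 g/mol = 0.56322 mol, giving 0.56322 Mg and 0.56322 O.
10.11 wt% FeO ÷ 71.844 g/mol = 0.14072 mol, giving 0.14072 Fe and 0.14072 O.
24.26 wt% Al2O3 ÷ 101.961 g/mol = 0.23793 mol, giving 0.47586 Al and 0.71379 O.
42.61 wt% SiO2 ÷ 60.083 g/mol = 0.70919 mol, giving 0.70919 Si and 1.41838 O.
Oxygen sums to 2.83611; scaling by 12/2.83611 = 4.23115 puts the formula on 12 O.
Fe: 0.14072 × 4.23115 = 0.595 atoms per formula unit.

0.595 Fe apfu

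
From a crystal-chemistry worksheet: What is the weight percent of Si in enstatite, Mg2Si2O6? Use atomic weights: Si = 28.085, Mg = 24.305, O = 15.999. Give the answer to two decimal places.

Formula mass = 2·24.305 + 2·28.085 + 6·15.999 = 200.774 g/mol, of which 56.170 g is Si.
So Si makes up 56.170/200.774 = 0.2798 of the mass, i.e. 27.98%.

27.98 weight percent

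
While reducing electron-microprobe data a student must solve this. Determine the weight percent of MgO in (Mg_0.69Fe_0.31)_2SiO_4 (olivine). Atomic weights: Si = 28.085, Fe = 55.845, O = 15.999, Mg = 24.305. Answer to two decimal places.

34.71 wt%

M((Mg_0.69Fe_0.31)_2SiO_4) = 160.246 g/mol; M(MgO) = 40.304 g/mol.
Moles MgO per formula unit = 1.38 Mg ÷ 1 = 1.3800.
MgO fraction = (1.3800 × 40.304) / 160.246 = 55.620/160.246 = 0.3471.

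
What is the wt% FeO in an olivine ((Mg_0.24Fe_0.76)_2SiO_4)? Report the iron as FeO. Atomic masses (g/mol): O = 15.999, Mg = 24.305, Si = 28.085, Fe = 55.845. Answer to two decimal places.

M((Mg_0.24Fe_0.76)_2SiO_4) = 188.632 g/mol; M(FeO) = 71.844 g/mol.
Moles FeO per formula unit = 1.52 Fe ÷ 1 = 1.5200.
FeO fraction = (1.5200 × 71.844) / 188.632 = 109.203/188.632 = 0.5789.

57.89 wt%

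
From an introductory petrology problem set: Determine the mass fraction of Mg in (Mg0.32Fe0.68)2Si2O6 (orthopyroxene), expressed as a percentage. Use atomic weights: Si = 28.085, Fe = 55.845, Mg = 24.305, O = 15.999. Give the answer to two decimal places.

6.38 wt%

Formula mass = 0.64×24.305 + 1.36×55.845 + 2×28.085 + 6×15.999 = 243.668 g/mol, of which 15.555 g is Mg.
So Mg makes up 15.555/243.668 = 0.0638 of the mass, i.e. 6.38%.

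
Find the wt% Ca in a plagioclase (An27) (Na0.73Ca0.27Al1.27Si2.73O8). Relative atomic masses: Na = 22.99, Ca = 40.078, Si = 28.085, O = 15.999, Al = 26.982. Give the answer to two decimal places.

Molar mass of Na0.73Ca0.27Al1.27Si2.73O8: 0.73*22.99 + 0.27*40.078 + 1.27*26.982 + 2.73*28.085 + 8*15.999 = 266.535 g/mol.
Mass of Ca per formula unit: 0.27 × 40.078 = 10.821 g.
Weight fraction Ca = 10.821 / 266.535 = 0.0406.

4.06 wt%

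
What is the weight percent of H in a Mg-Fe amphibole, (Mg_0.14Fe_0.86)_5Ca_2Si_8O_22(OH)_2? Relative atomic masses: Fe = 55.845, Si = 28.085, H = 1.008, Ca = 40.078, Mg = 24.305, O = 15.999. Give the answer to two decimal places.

0.21 mass %

M((Mg_0.14Fe_0.86)_5Ca_2Si_8O_22(OH)_2) = 947.975 g/mol.
H contributes 2 × 1.008 = 2.016 g per mole.
2.016/947.975 = 0.0021 → 0.21%.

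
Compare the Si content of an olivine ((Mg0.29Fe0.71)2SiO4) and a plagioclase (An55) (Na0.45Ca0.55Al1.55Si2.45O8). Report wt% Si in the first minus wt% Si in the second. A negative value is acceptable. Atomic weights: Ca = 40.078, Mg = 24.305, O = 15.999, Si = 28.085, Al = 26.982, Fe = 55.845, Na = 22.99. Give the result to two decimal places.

-10.25 percentage points

First mineral: 28.085 g Si in 185.478 g formula = 15.14 wt% Si.
Second mineral: 68.808 g Si in 271.011 g formula = 25.39 wt% Si.
15.14% − 25.39% gives a difference of -10.25 percentage points.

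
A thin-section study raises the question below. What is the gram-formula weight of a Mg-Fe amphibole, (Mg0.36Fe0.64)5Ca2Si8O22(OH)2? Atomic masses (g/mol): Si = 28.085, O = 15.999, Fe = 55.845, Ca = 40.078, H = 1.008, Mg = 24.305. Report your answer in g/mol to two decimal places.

The formula mass is the sum 1.80(24.305) + 3.20(55.845) + 2(40.078) + 8(28.085) + 24(15.999) + 2(1.008).

913.28 g/mol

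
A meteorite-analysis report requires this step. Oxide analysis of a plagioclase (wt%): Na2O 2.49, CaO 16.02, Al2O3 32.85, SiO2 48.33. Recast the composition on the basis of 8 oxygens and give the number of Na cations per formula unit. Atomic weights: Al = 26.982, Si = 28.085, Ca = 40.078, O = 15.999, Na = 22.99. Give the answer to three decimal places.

0.222 Na apfu

Na2O: 2.49/61.979 = 0.04017 mol → 0.08034 mol Na, 0.04017 mol O.
CaO: 16.02/56.077 = 0.28568 mol → 0.28568 mol Ca, 0.28568 mol O.
Al2O3: 32.85/101.961 = 0.32218 mol → 0.64436 mol Al, 0.96654 mol O.
SiO2: 48.33/60.083 = 0.80439 mol → 0.80439 mol Si, 1.60878 mol O.
Total oxygen = 2.90117 mol. Normalization factor = 8/2.90117 = 2.75751.
Na per 8 O = 0.08034 × 2.75751 = 0.222.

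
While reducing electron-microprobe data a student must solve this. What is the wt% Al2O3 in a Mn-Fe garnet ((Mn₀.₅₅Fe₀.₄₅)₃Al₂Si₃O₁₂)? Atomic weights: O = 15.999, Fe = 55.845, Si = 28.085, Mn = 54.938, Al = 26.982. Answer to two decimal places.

20.55 wt%

M((Mn₀.₅₅Fe₀.₄₅)₃Al₂Si₃O₁₂) = 496.245 g/mol; M(Al2O3) = 101.961 g/mol.
Moles Al2O3 per formula unit = 2 Al ÷ 2 = 1.0000.
Al2O3 fraction = (1.0000 × 101.961) / 496.245 = 101.961/496.245 = 0.2055.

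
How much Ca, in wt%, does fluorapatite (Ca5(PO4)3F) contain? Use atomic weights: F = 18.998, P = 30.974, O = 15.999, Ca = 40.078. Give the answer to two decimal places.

Formula mass = 5*40.078 + 3*30.974 + 12*15.999 + 1*18.998 = 504.298 g/mol, of which 200.390 g is Ca.
So Ca makes up 200.390/504.298 = 0.3974 of the mass, i.e. 39.74%.

39.74 wt%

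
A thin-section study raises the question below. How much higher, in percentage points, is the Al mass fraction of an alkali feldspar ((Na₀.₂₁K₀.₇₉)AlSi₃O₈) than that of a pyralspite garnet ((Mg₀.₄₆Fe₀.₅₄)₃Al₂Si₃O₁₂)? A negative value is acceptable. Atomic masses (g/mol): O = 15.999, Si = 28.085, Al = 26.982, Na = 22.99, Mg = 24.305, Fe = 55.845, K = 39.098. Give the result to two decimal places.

M((Na₀.₂₁K₀.₇₉)AlSi₃O₈) = 274.944 g/mol, so wt% Al = 26.982/274.944 × 100 = 9.81%.
M((Mg₀.₄₆Fe₀.₅₄)₃Al₂Si₃O₁₂) = 454.217 g/mol, so wt% Al = 53.964/454.217 × 100 = 11.88%.
9.81 − 11.88 = -2.07 pp.

-2.07 percentage points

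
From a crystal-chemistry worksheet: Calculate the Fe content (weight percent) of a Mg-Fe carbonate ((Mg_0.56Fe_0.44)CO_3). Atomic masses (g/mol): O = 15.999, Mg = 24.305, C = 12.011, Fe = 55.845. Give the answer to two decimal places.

Formula mass = 0.56*24.305 + 0.44*55.845 + 1*12.011 + 3*15.999 = 98.191 g/mol, of which 24.572 g is Fe.
So Fe makes up 24.572/98.191 = 0.2502 of the mass, i.e. 25.02%.

25.02 weight percent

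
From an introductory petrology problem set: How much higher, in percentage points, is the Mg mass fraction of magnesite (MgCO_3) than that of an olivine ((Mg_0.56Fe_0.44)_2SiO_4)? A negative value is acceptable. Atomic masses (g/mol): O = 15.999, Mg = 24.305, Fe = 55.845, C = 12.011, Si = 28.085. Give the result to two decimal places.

12.67 percentage points

M(MgCO_3) = 84.313 g/mol, so wt% Mg = 24.305/84.313 × 100 = 28.83%.
M((Mg_0.56Fe_0.44)_2SiO_4) = 168.446 g/mol, so wt% Mg = 27.222/168.446 × 100 = 16.16%.
28.83 − 16.16 = 12.67 pp.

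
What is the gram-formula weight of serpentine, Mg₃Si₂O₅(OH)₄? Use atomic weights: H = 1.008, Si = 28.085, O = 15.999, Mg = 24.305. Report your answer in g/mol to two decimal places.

277.11 g/mol

Mg: 3 × 24.305 = 72.9150
Si: 2 × 28.085 = 56.1700
O: 9 × 15.999 = 143.9910
H: 4 × 1.008 = 4.0320
Summing the contributions gives the formula mass.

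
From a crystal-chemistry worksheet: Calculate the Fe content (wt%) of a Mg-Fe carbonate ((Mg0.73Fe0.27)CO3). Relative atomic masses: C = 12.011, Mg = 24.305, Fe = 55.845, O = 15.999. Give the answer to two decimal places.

16.24 wt%

Molar mass of (Mg0.73Fe0.27)CO3: 0.73·24.305 + 0.27·55.845 + 1·12.011 + 3·15.999 = 92.829 g/mol.
Mass of Fe per formula unit: 0.27 × 55.845 = 15.078 g.
Weight fraction Fe = 15.078 / 92.829 = 0.1624.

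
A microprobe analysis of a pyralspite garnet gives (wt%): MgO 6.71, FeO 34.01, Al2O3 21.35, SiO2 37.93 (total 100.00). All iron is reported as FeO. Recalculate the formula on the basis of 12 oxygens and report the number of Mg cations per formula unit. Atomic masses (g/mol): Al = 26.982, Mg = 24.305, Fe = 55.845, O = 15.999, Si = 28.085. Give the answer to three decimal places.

0.789 Mg apfu

MgO (M=40.304): mol = 0.16648; Mg = 0.16648, O = 0.16648.
FeO (M=71.844): mol = 0.47339; Fe = 0.47339, O = 0.47339.
Al2O3 (M=101.961): mol = 0.20939; Al = 0.41878, O = 0.62817.
SiO2 (M=60.083): mol = 0.63129; Si = 0.63129, O = 1.26258.
ΣO = 2.53062; factor = 12/ΣO = 4.74192.
Mg apfu = 0.16648 × 4.74192 = 0.789.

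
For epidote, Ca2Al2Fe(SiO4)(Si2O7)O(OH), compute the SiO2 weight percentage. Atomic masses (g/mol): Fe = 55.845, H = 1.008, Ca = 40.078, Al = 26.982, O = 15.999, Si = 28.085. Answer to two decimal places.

Molar mass of Ca2Al2Fe(SiO4)(Si2O7)O(OH) = 2·40.078 + 2·26.982 + 1·55.845 + 3·28.085 + 13·15.999 + 1·1.008 = 483.215 g/mol.
Each formula unit contains 3 Si, equivalent to 3/1 = 3.0000 mol SiO2.
M(SiO2) = 1×28.085 + 2×15.999 = 60.083 g/mol.
Mass of SiO2 per formula unit = 3.0000 × 60.083 = 180.249 g.
SiO2 wt% = 180.249 / 483.215 × 100 = 37.30%.

37.30 wt%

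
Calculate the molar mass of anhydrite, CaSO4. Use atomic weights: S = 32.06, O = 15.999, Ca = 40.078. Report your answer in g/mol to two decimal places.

136.13 g/mol

The formula mass is the sum 1*40.078 + 1*32.06 + 4*15.999.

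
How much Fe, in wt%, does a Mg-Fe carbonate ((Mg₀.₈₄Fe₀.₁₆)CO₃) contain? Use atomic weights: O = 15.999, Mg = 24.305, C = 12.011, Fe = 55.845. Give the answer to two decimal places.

10.00 wt%

Formula mass = 0.84*24.305 + 0.16*55.845 + 1*12.011 + 3*15.999 = 89.359 g/mol, of which 8.935 g is Fe.
So Fe makes up 8.935/89.359 = 0.1000 of the mass, i.e. 10.00%.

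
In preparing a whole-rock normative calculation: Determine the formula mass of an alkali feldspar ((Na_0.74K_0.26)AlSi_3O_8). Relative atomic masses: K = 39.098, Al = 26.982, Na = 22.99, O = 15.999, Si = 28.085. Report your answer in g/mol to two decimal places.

M = 0.74*22.99 + 0.26*39.098 + 1*26.982 + 3*28.085 + 8*15.999

266.41 g/mol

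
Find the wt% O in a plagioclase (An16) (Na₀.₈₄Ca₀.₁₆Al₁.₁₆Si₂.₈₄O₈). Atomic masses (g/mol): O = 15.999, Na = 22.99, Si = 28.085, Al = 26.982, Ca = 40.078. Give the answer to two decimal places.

48.34 wt%

Molar mass of Na₀.₈₄Ca₀.₁₆Al₁.₁₆Si₂.₈₄O₈: 0.84·22.99 + 0.16·40.078 + 1.16·26.982 + 2.84·28.085 + 8·15.999 = 264.777 g/mol.
Mass of O per formula unit: 8 × 15.999 = 127.992 g.
Weight fraction O = 127.992 / 264.777 = 0.4834.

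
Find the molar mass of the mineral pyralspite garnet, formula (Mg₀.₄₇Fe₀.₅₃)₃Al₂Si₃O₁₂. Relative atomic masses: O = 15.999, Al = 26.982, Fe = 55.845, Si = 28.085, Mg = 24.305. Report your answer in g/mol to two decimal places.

453.27 g/mol

M = 1.41×24.305 + 1.59×55.845 + 2×26.982 + 3×28.085 + 12×15.999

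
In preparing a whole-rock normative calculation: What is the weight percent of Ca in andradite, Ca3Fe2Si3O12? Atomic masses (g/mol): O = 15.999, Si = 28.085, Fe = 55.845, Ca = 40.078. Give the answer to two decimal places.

23.66 wt%

Molar mass of Ca3Fe2Si3O12: 3·40.078 + 2·55.845 + 3·28.085 + 12·15.999 = 508.167 g/mol.
Mass of Ca per formula unit: 3 × 40.078 = 120.234 g.
Weight fraction Ca = 120.234 / 508.167 = 0.2366.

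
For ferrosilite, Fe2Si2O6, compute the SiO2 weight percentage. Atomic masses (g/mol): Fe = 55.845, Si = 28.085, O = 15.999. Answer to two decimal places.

45.54 wt%

Formula mass = 263.854 g/mol.
2 Si → 2.0000 mol SiO2 per formula unit; M(SiO2) = 60.083, so SiO2 mass = 120.166 g.
120.166/263.854 × 100 = 45.54 wt%.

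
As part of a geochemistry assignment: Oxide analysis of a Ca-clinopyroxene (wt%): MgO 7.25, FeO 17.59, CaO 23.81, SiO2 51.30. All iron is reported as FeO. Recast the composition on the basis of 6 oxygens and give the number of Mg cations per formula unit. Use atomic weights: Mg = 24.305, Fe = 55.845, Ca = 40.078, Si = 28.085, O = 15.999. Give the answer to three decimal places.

7.25 wt% MgO ÷ 40.304 g/mol = 0.17988 mol, giving 0.17988 Mg and 0.17988 O.
17.59 wt% FeO ÷ 71.844 g/mol = 0.24484 mol, giving 0.24484 Fe and 0.24484 O.
23.81 wt% CaO ÷ 56.077 g/mol = 0.42459 mol, giving 0.42459 Ca and 0.42459 O.
51.30 wt% SiO2 ÷ 60.083 g/mol = 0.85382 mol, giving 0.85382 Si and 1.70764 O.
Oxygen sums to 2.55695; scaling by 6/2.55695 = 2.34655 puts the formula on 6 O.
Mg: 0.17988 × 2.34655 = 0.422 atoms per formula unit.

0.422 Mg apfu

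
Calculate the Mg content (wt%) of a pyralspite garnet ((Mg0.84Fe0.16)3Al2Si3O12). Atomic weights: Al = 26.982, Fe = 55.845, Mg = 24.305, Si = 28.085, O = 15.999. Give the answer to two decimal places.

14.64 wt%

Formula mass = 2.52·24.305 + 0.48·55.845 + 2·26.982 + 3·28.085 + 12·15.999 = 418.261 g/mol, of which 61.249 g is Mg.
So Mg makes up 61.249/418.261 = 0.1464 of the mass, i.e. 14.64%.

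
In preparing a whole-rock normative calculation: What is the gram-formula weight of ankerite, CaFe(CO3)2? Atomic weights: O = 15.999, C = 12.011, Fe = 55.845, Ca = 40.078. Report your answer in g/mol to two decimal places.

Ca: 1 × 40.078 = 40.0780
Fe: 1 × 55.845 = 55.8450
C: 2 × 12.011 = 24.0220
O: 6 × 15.999 = 95.9940
Summing the contributions gives the formula mass.

215.94 g/mol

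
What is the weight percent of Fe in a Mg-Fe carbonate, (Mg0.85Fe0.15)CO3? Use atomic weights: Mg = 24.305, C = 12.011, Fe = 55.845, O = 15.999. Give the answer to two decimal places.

9.41 mass %

Formula mass = 0.85×24.305 + 0.15×55.845 + 1×12.011 + 3×15.999 = 89.044 g/mol, of which 8.377 g is Fe.
So Fe makes up 8.377/89.044 = 0.0941 of the mass, i.e. 9.41%.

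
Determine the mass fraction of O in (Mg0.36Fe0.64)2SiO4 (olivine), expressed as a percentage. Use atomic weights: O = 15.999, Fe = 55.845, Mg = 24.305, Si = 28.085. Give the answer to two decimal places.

35.34 wt%

M((Mg0.36Fe0.64)2SiO4) = 181.062 g/mol.
O contributes 4 × 15.999 = 63.996 g per mole.
63.996/181.062 = 0.3534 → 35.34%.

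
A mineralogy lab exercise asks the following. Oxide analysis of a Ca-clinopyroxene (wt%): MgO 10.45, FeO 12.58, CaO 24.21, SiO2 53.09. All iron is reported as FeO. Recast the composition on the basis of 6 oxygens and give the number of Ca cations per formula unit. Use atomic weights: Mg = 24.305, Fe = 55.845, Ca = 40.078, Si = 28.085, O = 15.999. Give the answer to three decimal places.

MgO (M=40.304): mol = 0.25928; Mg = 0.25928, O = 0.25928.
FeO (M=71.844): mol = 0.17510; Fe = 0.17510, O = 0.17510.
CaO (M=56.077): mol = 0.43173; Ca = 0.43173, O = 0.43173.
SiO2 (M=60.083): mol = 0.88361; Si = 0.88361, O = 1.76722.
ΣO = 2.63333; factor = 6/ΣO = 2.27848.
Ca apfu = 0.43173 × 2.27848 = 0.984.

0.984 Ca apfu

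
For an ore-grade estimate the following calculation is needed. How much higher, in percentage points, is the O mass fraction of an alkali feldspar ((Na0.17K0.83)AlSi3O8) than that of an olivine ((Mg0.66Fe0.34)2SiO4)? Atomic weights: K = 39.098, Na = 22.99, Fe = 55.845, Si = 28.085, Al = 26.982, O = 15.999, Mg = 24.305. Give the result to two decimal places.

6.97 percentage points

O in (Na0.17K0.83)AlSi3O8: molar mass 275.589 g/mol; 8×15.999 = 127.992 g → 46.44 wt%.
O in (Mg0.66Fe0.34)2SiO4: molar mass 162.138 g/mol; 4×15.999 = 63.996 g → 39.47 wt%.
Difference = 46.44 − 39.47 = 6.97 percentage points.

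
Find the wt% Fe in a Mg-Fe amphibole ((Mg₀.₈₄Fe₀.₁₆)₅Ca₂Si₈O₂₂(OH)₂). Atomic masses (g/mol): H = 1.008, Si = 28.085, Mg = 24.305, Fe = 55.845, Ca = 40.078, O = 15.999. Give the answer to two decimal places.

M((Mg₀.₈₄Fe₀.₁₆)₅Ca₂Si₈O₂₂(OH)₂) = 837.585 g/mol.
Fe contributes 0.80 × 55.845 = 44.676 g per mole.
44.676/837.585 = 0.0533 → 5.33%.

5.33 wt%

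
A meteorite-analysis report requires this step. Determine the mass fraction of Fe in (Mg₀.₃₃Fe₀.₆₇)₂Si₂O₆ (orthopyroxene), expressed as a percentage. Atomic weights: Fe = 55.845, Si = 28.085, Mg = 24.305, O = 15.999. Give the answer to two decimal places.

30.79 mass %

Molar mass of (Mg₀.₃₃Fe₀.₆₇)₂Si₂O₆: 0.66×24.305 + 1.34×55.845 + 2×28.085 + 6×15.999 = 243.038 g/mol.
Mass of Fe per formula unit: 1.34 × 55.845 = 74.832 g.
Weight fraction Fe = 74.832 / 243.038 = 0.3079.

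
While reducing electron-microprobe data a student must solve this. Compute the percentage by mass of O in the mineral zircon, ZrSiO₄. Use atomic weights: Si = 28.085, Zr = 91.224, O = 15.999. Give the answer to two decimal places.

M(ZrSiO₄) = 183.305 g/mol.
O contributes 4 × 15.999 = 63.996 g per mole.
63.996/183.305 = 0.3491 → 34.91%.

34.91 mass %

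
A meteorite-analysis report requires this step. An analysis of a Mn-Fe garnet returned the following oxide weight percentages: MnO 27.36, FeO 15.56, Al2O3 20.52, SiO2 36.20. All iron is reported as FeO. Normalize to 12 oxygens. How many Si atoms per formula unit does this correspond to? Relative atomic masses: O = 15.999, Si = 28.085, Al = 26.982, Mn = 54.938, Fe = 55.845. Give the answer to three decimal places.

2.999 Si apfu

MnO: 27.36/70.937 = 0.38569 mol → 0.38569 mol Mn, 0.38569 mol O.
FeO: 15.56/71.844 = 0.21658 mol → 0.21658 mol Fe, 0.21658 mol O.
Al2O3: 20.52/101.961 = 0.20125 mol → 0.40250 mol Al, 0.60375 mol O.
SiO2: 36.20/60.083 = 0.60250 mol → 0.60250 mol Si, 1.20500 mol O.
Total oxygen = 2.41102 mol. Normalization factor = 12/2.41102 = 4.97715.
Si per 12 O = 0.60250 × 4.97715 = 2.999.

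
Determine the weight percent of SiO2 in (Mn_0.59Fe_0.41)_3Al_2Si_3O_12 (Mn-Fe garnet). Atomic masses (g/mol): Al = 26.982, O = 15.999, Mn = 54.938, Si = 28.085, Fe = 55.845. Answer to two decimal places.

Molar mass of (Mn_0.59Fe_0.41)_3Al_2Si_3O_12 = 1.77×54.938 + 1.23×55.845 + 2×26.982 + 3×28.085 + 12×15.999 = 496.137 g/mol.
Each formula unit contains 3 Si, equivalent to 3/1 = 3.0000 mol SiO2.
M(SiO2) = 1×28.085 + 2×15.999 = 60.083 g/mol.
Mass of SiO2 per formula unit = 3.0000 × 60.083 = 180.249 g.
SiO2 wt% = 180.249 / 496.137 × 100 = 36.33%.

36.33 wt%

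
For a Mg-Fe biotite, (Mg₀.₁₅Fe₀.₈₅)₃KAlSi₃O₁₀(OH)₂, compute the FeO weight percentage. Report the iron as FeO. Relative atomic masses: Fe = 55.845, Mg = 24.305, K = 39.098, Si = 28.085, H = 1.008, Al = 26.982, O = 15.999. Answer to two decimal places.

M((Mg₀.₁₅Fe₀.₈₅)₃KAlSi₃O₁₀(OH)₂) = 497.681 g/mol; M(FeO) = 71.844 g/mol.
Moles FeO per formula unit = 2.55 Fe ÷ 1 = 2.5500.
FeO fraction = (2.5500 × 71.844) / 497.681 = 183.202/497.681 = 0.3681.

36.81 wt%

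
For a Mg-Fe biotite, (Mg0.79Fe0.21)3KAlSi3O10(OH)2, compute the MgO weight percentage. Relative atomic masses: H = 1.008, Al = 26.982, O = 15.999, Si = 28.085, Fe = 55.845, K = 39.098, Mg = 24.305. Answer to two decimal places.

M((Mg0.79Fe0.21)3KAlSi3O10(OH)2) = 437.124 g/mol; M(MgO) = 40.304 g/mol.
Moles MgO per formula unit = 2.37 Mg ÷ 1 = 2.3700.
MgO fraction = (2.3700 × 40.304) / 437.124 = 95.520/437.124 = 0.2185.

21.85 wt%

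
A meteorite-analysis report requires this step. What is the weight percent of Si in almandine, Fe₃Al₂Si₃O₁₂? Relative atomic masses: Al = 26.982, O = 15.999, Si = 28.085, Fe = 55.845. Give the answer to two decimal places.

M(Fe₃Al₂Si₃O₁₂) = 497.742 g/mol.
Si contributes 3 × 28.085 = 84.255 g per mole.
84.255/497.742 = 0.1693 → 16.93%.

16.93 weight percent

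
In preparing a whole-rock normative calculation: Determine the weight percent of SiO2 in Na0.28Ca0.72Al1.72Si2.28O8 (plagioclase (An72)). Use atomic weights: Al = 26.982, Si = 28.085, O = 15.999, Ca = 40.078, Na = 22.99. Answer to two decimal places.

50.05 wt%

Formula mass = 273.728 g/mol.
2.28 Si → 2.2800 mol SiO2 per formula unit; M(SiO2) = 60.083, so SiO2 mass = 136.989 g.
136.989/273.728 × 100 = 50.05 wt%.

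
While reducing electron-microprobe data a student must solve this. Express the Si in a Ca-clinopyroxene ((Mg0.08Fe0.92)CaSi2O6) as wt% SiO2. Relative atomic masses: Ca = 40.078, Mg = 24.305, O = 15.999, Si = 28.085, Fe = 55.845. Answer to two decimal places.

M((Mg0.08Fe0.92)CaSi2O6) = 245.564 g/mol; M(SiO2) = 60.083 g/mol.
Moles SiO2 per formula unit = 2 Si ÷ 1 = 2.0000.
SiO2 fraction = (2.0000 × 60.083) / 245.564 = 120.166/245.564 = 0.4893.

48.93 wt%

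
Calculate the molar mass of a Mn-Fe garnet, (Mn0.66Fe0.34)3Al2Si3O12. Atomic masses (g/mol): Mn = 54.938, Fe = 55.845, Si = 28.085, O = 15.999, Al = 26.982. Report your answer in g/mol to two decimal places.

M = 1.98×54.938 + 1.02×55.845 + 2×26.982 + 3×28.085 + 12×15.999

495.95 g/mol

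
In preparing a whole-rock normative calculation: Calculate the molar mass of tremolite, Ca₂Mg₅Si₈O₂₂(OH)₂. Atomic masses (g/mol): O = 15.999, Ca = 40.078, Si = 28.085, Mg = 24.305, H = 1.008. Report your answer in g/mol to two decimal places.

812.35 g/mol

M = 2×40.078 + 5×24.305 + 8×28.085 + 24×15.999 + 2×1.008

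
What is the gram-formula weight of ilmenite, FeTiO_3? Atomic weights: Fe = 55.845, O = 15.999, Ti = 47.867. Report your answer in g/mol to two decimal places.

151.71 g/mol

The formula mass is the sum 1*55.845 + 1*47.867 + 3*15.999.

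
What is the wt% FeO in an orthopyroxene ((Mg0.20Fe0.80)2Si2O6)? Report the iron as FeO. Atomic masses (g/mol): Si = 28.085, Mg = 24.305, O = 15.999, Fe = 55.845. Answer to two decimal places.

45.75 wt%

Molar mass of (Mg0.20Fe0.80)2Si2O6 = 0.40×24.305 + 1.60×55.845 + 2×28.085 + 6×15.999 = 251.238 g/mol.
Each formula unit contains 1.60 Fe, equivalent to 1.60/1 = 1.6000 mol FeO.
M(FeO) = 1×55.845 + 1×15.999 = 71.844 g/mol.
Mass of FeO per formula unit = 1.6000 × 71.844 = 114.950 g.
FeO wt% = 114.950 / 251.238 × 100 = 45.75%.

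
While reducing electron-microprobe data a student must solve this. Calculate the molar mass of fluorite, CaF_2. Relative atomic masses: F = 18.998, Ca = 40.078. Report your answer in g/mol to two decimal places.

M = 1·40.078 + 2·18.998

78.07 g/mol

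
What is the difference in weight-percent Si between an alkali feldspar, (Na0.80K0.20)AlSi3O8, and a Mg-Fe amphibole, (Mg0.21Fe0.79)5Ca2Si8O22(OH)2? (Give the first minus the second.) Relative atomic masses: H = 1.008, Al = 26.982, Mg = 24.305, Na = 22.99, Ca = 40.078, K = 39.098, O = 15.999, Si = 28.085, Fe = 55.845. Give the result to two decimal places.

First mineral: 84.255 g Si in 265.441 g formula = 31.74 wt% Si.
Second mineral: 224.680 g Si in 936.936 g formula = 23.98 wt% Si.
31.74% − 23.98% gives a difference of 7.76 percentage points.

7.76 percentage points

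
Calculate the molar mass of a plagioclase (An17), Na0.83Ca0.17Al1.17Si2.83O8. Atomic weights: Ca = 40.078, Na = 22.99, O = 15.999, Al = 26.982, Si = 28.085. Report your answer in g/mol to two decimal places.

M = 0.83×22.99 + 0.17×40.078 + 1.17×26.982 + 2.83×28.085 + 8×15.999

264.94 g/mol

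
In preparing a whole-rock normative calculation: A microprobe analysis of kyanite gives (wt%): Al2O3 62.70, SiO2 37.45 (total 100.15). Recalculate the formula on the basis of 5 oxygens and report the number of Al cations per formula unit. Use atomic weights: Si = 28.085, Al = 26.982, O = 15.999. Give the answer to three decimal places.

Al2O3 (M=101.961): mol = 0.61494; Al = 1.22988, O = 1.84482.
SiO2 (M=60.083): mol = 0.62330; Si = 0.62330, O = 1.24660.
ΣO = 3.09142; factor = 5/ΣO = 1.61738.
Al apfu = 1.22988 × 1.61738 = 1.989.

1.989 Al apfu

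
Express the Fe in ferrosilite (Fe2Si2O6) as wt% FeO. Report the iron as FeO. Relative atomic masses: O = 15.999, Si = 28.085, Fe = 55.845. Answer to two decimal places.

54.46 wt%

Molar mass of Fe2Si2O6 = 2×55.845 + 2×28.085 + 6×15.999 = 263.854 g/mol.
Each formula unit contains 2 Fe, equivalent to 2/1 = 2.0000 mol FeO.
M(FeO) = 1×55.845 + 1×15.999 = 71.844 g/mol.
Mass of FeO per formula unit = 2.0000 × 71.844 = 143.688 g.
FeO wt% = 143.688 / 263.854 × 100 = 54.46%.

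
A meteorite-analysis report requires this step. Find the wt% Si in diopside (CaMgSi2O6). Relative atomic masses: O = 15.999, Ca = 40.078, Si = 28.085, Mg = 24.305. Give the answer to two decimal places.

25.94 mass %

Formula mass = 1·40.078 + 1·24.305 + 2·28.085 + 6·15.999 = 216.547 g/mol, of which 56.170 g is Si.
So Si makes up 56.170/216.547 = 0.2594 of the mass, i.e. 25.94%.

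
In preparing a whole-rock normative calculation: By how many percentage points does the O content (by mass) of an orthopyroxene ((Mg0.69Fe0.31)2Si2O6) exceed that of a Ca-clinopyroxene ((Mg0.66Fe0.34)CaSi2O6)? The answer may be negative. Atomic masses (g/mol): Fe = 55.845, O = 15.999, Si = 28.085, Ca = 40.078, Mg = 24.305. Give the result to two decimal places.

1.33 percentage points

M((Mg0.69Fe0.31)2Si2O6) = 220.329 g/mol, so wt% O = 95.994/220.329 × 100 = 43.57%.
M((Mg0.66Fe0.34)CaSi2O6) = 227.271 g/mol, so wt% O = 95.994/227.271 × 100 = 42.24%.
43.57 − 42.24 = 1.33 pp.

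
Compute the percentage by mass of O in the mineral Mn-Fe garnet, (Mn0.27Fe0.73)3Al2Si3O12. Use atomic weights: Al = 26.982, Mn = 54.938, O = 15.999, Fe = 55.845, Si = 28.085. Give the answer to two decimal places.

Molar mass of (Mn0.27Fe0.73)3Al2Si3O12: 0.81*54.938 + 2.19*55.845 + 2*26.982 + 3*28.085 + 12*15.999 = 497.007 g/mol.
Mass of O per formula unit: 12 × 15.999 = 191.988 g.
Weight fraction O = 191.988 / 497.007 = 0.3863.

38.63 weight percent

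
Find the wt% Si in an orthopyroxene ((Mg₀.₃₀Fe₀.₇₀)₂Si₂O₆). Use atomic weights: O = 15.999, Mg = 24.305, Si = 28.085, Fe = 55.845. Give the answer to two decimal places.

22.93 mass %

Formula mass = 0.60×24.305 + 1.40×55.845 + 2×28.085 + 6×15.999 = 244.930 g/mol, of which 56.170 g is Si.
So Si makes up 56.170/244.930 = 0.2293 of the mass, i.e. 22.93%.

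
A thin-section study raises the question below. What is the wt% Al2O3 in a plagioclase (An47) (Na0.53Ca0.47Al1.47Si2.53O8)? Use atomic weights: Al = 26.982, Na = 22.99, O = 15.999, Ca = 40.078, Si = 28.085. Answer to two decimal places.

27.78 wt%

Molar mass of Na0.53Ca0.47Al1.47Si2.53O8 = 0.53×22.99 + 0.47×40.078 + 1.47×26.982 + 2.53×28.085 + 8×15.999 = 269.732 g/mol.
Each formula unit contains 1.47 Al, equivalent to 1.47/2 = 0.7350 mol Al2O3.
M(Al2O3) = 2×26.982 + 3×15.999 = 101.961 g/mol.
Mass of Al2O3 per formula unit = 0.7350 × 101.961 = 74.941 g.
Al2O3 wt% = 74.941 / 269.732 × 100 = 27.78%.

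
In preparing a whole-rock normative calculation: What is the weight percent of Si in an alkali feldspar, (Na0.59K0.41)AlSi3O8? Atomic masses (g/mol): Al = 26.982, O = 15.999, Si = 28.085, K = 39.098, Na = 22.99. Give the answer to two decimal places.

31.34 mass %

M((Na0.59K0.41)AlSi3O8) = 268.823 g/mol.
Si contributes 3 × 28.085 = 84.255 g per mole.
84.255/268.823 = 0.3134 → 31.34%.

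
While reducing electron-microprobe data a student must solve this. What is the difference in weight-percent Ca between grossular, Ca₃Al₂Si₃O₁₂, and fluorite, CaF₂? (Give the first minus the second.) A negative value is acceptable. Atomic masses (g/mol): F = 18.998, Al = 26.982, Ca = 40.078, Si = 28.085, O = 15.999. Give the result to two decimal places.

M(Ca₃Al₂Si₃O₁₂) = 450.441 g/mol, so wt% Ca = 120.234/450.441 × 100 = 26.69%.
M(CaF₂) = 78.074 g/mol, so wt% Ca = 40.078/78.074 × 100 = 51.33%.
26.69 − 51.33 = -24.64 pp.

-24.64 percentage points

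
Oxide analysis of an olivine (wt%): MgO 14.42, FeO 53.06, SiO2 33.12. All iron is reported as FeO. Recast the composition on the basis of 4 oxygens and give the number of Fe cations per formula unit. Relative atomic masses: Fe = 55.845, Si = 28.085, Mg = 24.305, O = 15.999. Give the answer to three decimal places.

MgO: 14.42/40.304 = 0.35778 mol → 0.35778 mol Mg, 0.35778 mol O.
FeO: 53.06/71.844 = 0.73854 mol → 0.73854 mol Fe, 0.73854 mol O.
SiO2: 33.12/60.083 = 0.55124 mol → 0.55124 mol Si, 1.10248 mol O.
Total oxygen = 2.19880 mol. Normalization factor = 4/2.19880 = 1.81917.
Fe per 4 O = 0.73854 × 1.81917 = 1.344.

1.344 Fe apfu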